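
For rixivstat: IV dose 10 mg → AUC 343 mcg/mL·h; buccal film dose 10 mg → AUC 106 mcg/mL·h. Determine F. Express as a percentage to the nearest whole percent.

F = 31%

F = (AUC_ev / D_ev) / (AUC_iv / D_iv)
  = (106/10) / (343/10)
  = 10.6 / 34.3 = 0.3090
  = 30.90%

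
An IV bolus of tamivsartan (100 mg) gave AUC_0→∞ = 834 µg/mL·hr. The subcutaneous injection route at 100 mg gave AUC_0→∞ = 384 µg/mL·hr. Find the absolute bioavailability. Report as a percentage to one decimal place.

F = (AUC_ev / D_ev) / (AUC_iv / D_iv)
  = (384/100) / (834/100)
  = 3.84 / 8.34 = 0.4604
  = 46.04%

F = 46.0%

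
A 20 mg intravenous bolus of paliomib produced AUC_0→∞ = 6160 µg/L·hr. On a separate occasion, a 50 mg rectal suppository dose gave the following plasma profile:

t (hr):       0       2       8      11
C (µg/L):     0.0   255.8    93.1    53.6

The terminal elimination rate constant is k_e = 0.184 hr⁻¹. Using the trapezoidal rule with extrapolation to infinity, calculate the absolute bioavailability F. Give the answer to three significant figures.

F = 0.118

Trapezoidal AUC_0→11 (rectal suppository):
  [0→2]: (0.0+255.8)/2 × 2 = 255.8
  [2→8]: (255.8+93.1)/2 × 6 = 1046.7
  [8→11]: (93.1+53.6)/2 × 3 = 220.05
  Sum = 1522.55 µg/L·hr
Tail: C_last/k_e = 53.6/0.184 = 291.304
AUC_0→∞ (rectal suppository) = 1522.55 + 291.304 = 1813.854 µg/L·hr
F = (AUC_ev/D_ev)/(AUC_iv/D_iv) = (1813.854/50)/(6160/20) = 36.27708/308 = 0.1178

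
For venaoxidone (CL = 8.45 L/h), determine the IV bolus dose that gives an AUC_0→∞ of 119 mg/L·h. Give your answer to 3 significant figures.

Dose = 1010 mg

Dose_iv = CL × AUC_0→∞
     = 8.45 × 119 = 1005.55 mg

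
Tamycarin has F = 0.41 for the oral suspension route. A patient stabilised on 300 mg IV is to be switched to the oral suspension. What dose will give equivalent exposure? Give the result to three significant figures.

D_oral = 732 mg

For equal systemic exposure: F × D_ev = D_iv
D_ev = D_iv / F = 300 / 0.41 = 731.707 mg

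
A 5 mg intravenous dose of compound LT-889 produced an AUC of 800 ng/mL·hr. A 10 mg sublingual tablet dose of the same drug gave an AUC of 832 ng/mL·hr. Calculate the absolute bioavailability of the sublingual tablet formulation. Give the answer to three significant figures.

F = (AUC_ev / D_ev) / (AUC_iv / D_iv)
  = (832/10) / (800/5)
  = 83.2 / 160 = 0.5200

F = 0.520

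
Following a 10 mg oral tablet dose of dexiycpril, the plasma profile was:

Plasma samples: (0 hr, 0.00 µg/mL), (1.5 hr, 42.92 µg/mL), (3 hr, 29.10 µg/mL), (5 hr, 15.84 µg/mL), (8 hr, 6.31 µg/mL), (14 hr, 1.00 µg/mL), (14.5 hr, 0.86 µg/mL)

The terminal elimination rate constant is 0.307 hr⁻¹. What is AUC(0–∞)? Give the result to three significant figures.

Trapezoidal AUC_0→14.5:
  [0→1.5]: (0.00+42.92)/2 × 1.5 = 32.19
  [1.5→3]: (42.92+29.10)/2 × 1.5 = 54.015
  [3→5]: (29.10+15.84)/2 × 2 = 44.94
  [5→8]: (15.84+6.31)/2 × 3 = 33.225
  [8→14]: (6.31+1.00)/2 × 6 = 21.93
  [14→14.5]: (1.00+0.86)/2 × 0.5 = 0.465
  Sum = 186.765 µg/mL·hr
Extrapolated tail: C_last / k_e = 0.86 / 0.307 = 2.801
AUC_0→∞ = 186.765 + 2.801 = 189.566 µg/mL·hr

AUC = 190 µg/mL·hr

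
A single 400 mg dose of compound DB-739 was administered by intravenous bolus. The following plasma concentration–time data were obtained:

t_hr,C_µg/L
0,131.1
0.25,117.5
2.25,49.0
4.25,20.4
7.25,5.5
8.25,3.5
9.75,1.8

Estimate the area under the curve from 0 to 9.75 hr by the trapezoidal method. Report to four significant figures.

Trapezoidal AUC_0→9.75:
  [0→0.25]: (131.1+117.5)/2 × 0.25 = 31.075
  [0.25→2.25]: (117.5+49.0)/2 × 2 = 166.5
  [2.25→4.25]: (49.0+20.4)/2 × 2 = 69.4
  [4.25→7.25]: (20.4+5.5)/2 × 3 = 38.85
  [7.25→8.25]: (5.5+3.5)/2 × 1 = 4.5
  [8.25→9.75]: (3.5+1.8)/2 × 1.5 = 3.975
  Sum = 314.3 µg/L·hr

AUC = 314.3 µg/L·hr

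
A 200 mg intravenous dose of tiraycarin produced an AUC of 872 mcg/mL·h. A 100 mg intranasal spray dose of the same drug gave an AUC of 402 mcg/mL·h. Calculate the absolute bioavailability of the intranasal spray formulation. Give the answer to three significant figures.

F = (AUC_ev / D_ev) / (AUC_iv / D_iv)
  = (402/100) / (872/200)
  = 4.02 / 4.36 = 0.9220

F = 0.922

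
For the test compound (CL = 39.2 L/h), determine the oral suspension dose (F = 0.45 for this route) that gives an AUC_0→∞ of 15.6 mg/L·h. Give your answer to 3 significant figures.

Dose = 1360 mg

Dose = CL × AUC_0→∞ / F
     = 39.2 × 15.6 / 0.45 = 1358.93 mg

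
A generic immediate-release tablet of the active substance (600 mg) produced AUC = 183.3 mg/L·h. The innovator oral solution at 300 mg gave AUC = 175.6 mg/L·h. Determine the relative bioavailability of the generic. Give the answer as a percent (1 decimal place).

F_rel = 52.2%

F_rel = (AUC_test/D_test) / (AUC_ref/D_ref)
      = (183.3/600) / (175.6/300)
      = 0.3055 / 0.585333 = 0.5219 = 52.19%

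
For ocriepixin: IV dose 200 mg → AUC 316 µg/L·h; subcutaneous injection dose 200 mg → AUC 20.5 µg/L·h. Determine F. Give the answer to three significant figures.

F = (AUC_ev / D_ev) / (AUC_iv / D_iv)
  = (20.5/200) / (316/200)
  = 0.1025 / 1.58 = 0.0649

F = 0.0649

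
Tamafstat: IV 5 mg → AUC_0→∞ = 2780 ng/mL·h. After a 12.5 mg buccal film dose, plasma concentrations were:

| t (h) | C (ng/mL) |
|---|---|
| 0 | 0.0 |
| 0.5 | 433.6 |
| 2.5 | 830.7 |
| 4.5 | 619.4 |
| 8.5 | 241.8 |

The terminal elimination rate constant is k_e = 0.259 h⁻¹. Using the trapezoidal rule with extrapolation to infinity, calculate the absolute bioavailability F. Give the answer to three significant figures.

F = 0.788

Trapezoidal AUC_0→8.5 (buccal film):
  [0→0.5]: (0.0+433.6)/2 × 0.5 = 108.4
  [0.5→2.5]: (433.6+830.7)/2 × 2 = 1264.3
  [2.5→4.5]: (830.7+619.4)/2 × 2 = 1450.1
  [4.5→8.5]: (619.4+241.8)/2 × 4 = 1722.4
  Sum = 4545.2 ng/mL·h
Tail: C_last/k_e = 241.8/0.259 = 933.591
AUC_0→∞ (buccal film) = 4545.2 + 933.591 = 5478.791 ng/mL·h
F = (AUC_ev/D_ev)/(AUC_iv/D_iv) = (5478.791/12.5)/(2780/5) = 438.30328/556 = 0.7883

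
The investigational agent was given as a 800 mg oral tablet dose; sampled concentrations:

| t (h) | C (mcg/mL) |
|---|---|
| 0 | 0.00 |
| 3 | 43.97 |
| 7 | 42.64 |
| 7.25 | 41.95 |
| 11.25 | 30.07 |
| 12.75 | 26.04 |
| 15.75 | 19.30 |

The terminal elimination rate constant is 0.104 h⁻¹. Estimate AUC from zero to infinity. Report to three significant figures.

AUC = 689 mcg/mL·h

Trapezoidal AUC_0→15.75:
  [0→3]: (0.00+43.97)/2 × 3 = 65.955
  [3→7]: (43.97+42.64)/2 × 4 = 173.22
  [7→7.25]: (42.64+41.95)/2 × 0.25 = 10.57375
  [7.25→11.25]: (41.95+30.07)/2 × 4 = 144.04
  [11.25→12.75]: (30.07+26.04)/2 × 1.5 = 42.0825
  [12.75→15.75]: (26.04+19.30)/2 × 3 = 68.01
  Sum = 503.88125 mcg/mL·h
Extrapolated tail: C_last / k_e = 19.30 / 0.104 = 185.577
AUC_0→∞ = 503.88125 + 185.577 = 689.45825 mcg/mL·h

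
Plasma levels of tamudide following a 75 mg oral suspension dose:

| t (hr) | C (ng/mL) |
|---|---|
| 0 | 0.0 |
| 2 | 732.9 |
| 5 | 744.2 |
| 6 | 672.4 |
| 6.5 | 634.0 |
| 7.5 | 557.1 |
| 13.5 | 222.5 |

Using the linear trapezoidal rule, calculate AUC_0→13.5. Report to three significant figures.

Trapezoidal AUC_0→13.5:
  [0→2]: (0.0+732.9)/2 × 2 = 732.9
  [2→5]: (732.9+744.2)/2 × 3 = 2215.65
  [5→6]: (744.2+672.4)/2 × 1 = 708.3
  [6→6.5]: (672.4+634.0)/2 × 0.5 = 326.6
  [6.5→7.5]: (634.0+557.1)/2 × 1 = 595.55
  [7.5→13.5]: (557.1+222.5)/2 × 6 = 2338.8
  Sum = 6917.8 ng/mL·hr

AUC = 6920 ng/mL·hr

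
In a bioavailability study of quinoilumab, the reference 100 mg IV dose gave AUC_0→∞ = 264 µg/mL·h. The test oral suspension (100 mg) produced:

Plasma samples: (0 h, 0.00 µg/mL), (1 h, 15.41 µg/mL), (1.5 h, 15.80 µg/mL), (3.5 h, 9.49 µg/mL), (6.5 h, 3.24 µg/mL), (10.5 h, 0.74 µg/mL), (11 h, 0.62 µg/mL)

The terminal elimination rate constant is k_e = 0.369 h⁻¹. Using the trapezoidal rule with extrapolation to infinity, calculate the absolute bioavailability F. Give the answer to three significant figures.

Trapezoidal AUC_0→11 (oral suspension):
  [0→1]: (0.00+15.41)/2 × 1 = 7.705
  [1→1.5]: (15.41+15.80)/2 × 0.5 = 7.8025
  [1.5→3.5]: (15.80+9.49)/2 × 2 = 25.29
  [3.5→6.5]: (9.49+3.24)/2 × 3 = 19.095
  [6.5→10.5]: (3.24+0.74)/2 × 4 = 7.96
  [10.5→11]: (0.74+0.62)/2 × 0.5 = 0.34
  Sum = 68.1925 µg/mL·h
Tail: C_last/k_e = 0.62/0.369 = 1.680
AUC_0→∞ (oral suspension) = 68.1925 + 1.680 = 69.8725 µg/mL·h
F = (AUC_ev/D_ev)/(AUC_iv/D_iv) = (69.8725/100)/(264/100) = 0.698725/2.64 = 0.2647

F = 0.265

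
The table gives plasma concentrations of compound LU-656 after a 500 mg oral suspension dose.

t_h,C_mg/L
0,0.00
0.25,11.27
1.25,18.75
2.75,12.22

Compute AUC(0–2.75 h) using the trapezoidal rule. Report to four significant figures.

AUC = 39.65 mg/L·h

Trapezoidal AUC_0→2.75:
  [0→0.25]: (0.00+11.27)/2 × 0.25 = 1.40875
  [0.25→1.25]: (11.27+18.75)/2 × 1 = 15.01
  [1.25→2.75]: (18.75+12.22)/2 × 1.5 = 23.2275
  Sum = 39.64625 mg/L·h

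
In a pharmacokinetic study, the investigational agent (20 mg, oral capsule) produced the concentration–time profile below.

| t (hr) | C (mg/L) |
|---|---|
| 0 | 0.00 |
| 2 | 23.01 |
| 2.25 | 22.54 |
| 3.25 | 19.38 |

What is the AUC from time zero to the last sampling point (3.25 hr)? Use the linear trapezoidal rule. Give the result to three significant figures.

AUC = 49.7 mg/L·hr

Trapezoidal AUC_0→3.25:
  [0→2]: (0.00+23.01)/2 × 2 = 23.01
  [2→2.25]: (23.01+22.54)/2 × 0.25 = 5.69375
  [2.25→3.25]: (22.54+19.38)/2 × 1 = 20.96
  Sum = 49.66375 mg/L·hr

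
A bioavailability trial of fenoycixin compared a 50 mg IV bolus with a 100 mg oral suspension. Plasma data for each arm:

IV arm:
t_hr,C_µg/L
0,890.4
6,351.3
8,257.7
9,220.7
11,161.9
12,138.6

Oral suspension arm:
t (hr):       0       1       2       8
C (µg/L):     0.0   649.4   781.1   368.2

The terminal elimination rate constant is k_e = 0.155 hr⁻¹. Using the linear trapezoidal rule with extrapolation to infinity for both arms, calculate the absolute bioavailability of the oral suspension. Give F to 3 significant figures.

Trapezoidal AUC_0→12 (IV):
  [0→6]: (890.4+351.3)/2 × 6 = 3725.1
  [6→8]: (351.3+257.7)/2 × 2 = 609.0
  [8→9]: (257.7+220.7)/2 × 1 = 239.2
  [9→11]: (220.7+161.9)/2 × 2 = 382.6
  [11→12]: (161.9+138.6)/2 × 1 = 150.25
  Sum = 5106.15 µg/L·hr
IV tail: 138.6/0.155 = 894.194; AUC_iv,0→∞ = 5106.15 + 894.194 = 6000.344 µg/L·hr
Trapezoidal AUC_0→8 (oral suspension):
  [0→1]: (0.0+649.4)/2 × 1 = 324.7
  [1→2]: (649.4+781.1)/2 × 1 = 715.25
  [2→8]: (781.1+368.2)/2 × 6 = 3447.9
  Sum = 4487.85 µg/L·hr
oral suspension tail: 368.2/0.155 = 2375.484; AUC_ev,0→∞ = 4487.85 + 2375.484 = 6863.334 µg/L·hr
F = (AUC_ev/D_ev)/(AUC_iv/D_iv) = (6863.334/100)/(6000.344/50) = 68.63334/120.00688 = 0.5719

F = 0.572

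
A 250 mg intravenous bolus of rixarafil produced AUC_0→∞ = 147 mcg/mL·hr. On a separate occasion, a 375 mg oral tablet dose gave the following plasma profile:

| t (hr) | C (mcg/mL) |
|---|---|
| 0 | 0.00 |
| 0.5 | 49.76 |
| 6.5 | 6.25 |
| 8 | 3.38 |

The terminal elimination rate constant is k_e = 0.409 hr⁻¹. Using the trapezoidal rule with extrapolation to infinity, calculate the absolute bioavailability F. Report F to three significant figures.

Trapezoidal AUC_0→8 (oral tablet):
  [0→0.5]: (0.00+49.76)/2 × 0.5 = 12.44
  [0.5→6.5]: (49.76+6.25)/2 × 6 = 168.03
  [6.5→8]: (6.25+3.38)/2 × 1.5 = 7.2225
  Sum = 187.6925 mcg/mL·hr
Tail: C_last/k_e = 3.38/0.409 = 8.264
AUC_0→∞ (oral tablet) = 187.6925 + 8.264 = 195.9565 mcg/mL·hr
F = (AUC_ev/D_ev)/(AUC_iv/D_iv) = (195.9565/375)/(147/250) = 0.522551/0.588 = 0.8887

F = 0.889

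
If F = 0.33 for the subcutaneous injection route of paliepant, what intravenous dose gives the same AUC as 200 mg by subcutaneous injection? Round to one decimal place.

D_iv = 66.0 mg

Systemic exposure from an extravascular dose = F × D_ev, so the equivalent IV dose is F × D_ev.
D_iv = F × D_ev = 0.33 × 200 = 66 mg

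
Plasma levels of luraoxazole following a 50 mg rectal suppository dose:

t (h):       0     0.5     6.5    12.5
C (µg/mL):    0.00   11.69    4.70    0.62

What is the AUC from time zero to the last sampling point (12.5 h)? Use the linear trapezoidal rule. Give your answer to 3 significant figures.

Trapezoidal AUC_0→12.5:
  [0→0.5]: (0.00+11.69)/2 × 0.5 = 2.9225
  [0.5→6.5]: (11.69+4.70)/2 × 6 = 49.17
  [6.5→12.5]: (4.70+0.62)/2 × 6 = 15.96
  Sum = 68.0525 µg/mL·h

AUC = 68.1 µg/mL·h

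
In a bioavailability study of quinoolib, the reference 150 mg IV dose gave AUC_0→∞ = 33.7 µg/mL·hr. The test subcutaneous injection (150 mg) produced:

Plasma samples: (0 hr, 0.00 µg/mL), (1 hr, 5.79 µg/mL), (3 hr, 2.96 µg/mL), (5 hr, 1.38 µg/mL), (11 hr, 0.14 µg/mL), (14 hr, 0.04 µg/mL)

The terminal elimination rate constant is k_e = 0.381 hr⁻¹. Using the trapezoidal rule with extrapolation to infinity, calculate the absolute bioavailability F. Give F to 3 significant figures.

F = 0.621

Trapezoidal AUC_0→14 (subcutaneous injection):
  [0→1]: (0.00+5.79)/2 × 1 = 2.895
  [1→3]: (5.79+2.96)/2 × 2 = 8.75
  [3→5]: (2.96+1.38)/2 × 2 = 4.34
  [5→11]: (1.38+0.14)/2 × 6 = 4.56
  [11→14]: (0.14+0.04)/2 × 3 = 0.27
  Sum = 20.815 µg/mL·hr
Tail: C_last/k_e = 0.04/0.381 = 0.105
AUC_0→∞ (subcutaneous injection) = 20.815 + 0.105 = 20.92 µg/mL·hr
F = (AUC_ev/D_ev)/(AUC_iv/D_iv) = (20.92/150)/(33.7/150) = 0.139467/0.224667 = 0.6208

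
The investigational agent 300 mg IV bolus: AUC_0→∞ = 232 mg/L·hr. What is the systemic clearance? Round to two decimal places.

CL = 1.29 L/hr

CL = Dose_iv / AUC_0→∞
   = 300 / 232 = 1.2931 L/hr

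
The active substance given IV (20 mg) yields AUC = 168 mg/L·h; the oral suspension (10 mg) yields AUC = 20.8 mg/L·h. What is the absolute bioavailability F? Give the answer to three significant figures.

F = (AUC_ev / D_ev) / (AUC_iv / D_iv)
  = (20.8/10) / (168/20)
  = 2.08 / 8.4 = 0.2476

F = 0.248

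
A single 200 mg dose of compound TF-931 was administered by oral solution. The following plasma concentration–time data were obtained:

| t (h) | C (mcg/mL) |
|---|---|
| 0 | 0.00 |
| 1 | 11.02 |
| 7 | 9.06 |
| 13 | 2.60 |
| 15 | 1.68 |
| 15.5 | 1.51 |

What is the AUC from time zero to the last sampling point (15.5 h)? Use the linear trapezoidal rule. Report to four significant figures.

AUC = 105.8 mcg/mL·h

Trapezoidal AUC_0→15.5:
  [0→1]: (0.00+11.02)/2 × 1 = 5.51
  [1→7]: (11.02+9.06)/2 × 6 = 60.24
  [7→13]: (9.06+2.60)/2 × 6 = 34.98
  [13→15]: (2.60+1.68)/2 × 2 = 4.28
  [15→15.5]: (1.68+1.51)/2 × 0.5 = 0.7975
  Sum = 105.8075 mcg/mL·h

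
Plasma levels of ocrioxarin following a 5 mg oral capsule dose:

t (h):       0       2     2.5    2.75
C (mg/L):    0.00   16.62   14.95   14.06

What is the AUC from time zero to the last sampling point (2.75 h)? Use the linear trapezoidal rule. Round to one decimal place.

Trapezoidal AUC_0→2.75:
  [0→2]: (0.00+16.62)/2 × 2 = 16.62
  [2→2.5]: (16.62+14.95)/2 × 0.5 = 7.8925
  [2.5→2.75]: (14.95+14.06)/2 × 0.25 = 3.62625
  Sum = 28.13875 mg/L·h

AUC = 28.1 mg/L·h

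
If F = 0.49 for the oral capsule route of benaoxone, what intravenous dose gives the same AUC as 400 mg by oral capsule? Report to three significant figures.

Systemic exposure from an extravascular dose = F × D_ev, so the equivalent IV dose is F × D_ev.
D_iv = F × D_ev = 0.49 × 400 = 196 mg

D_iv = 196 mg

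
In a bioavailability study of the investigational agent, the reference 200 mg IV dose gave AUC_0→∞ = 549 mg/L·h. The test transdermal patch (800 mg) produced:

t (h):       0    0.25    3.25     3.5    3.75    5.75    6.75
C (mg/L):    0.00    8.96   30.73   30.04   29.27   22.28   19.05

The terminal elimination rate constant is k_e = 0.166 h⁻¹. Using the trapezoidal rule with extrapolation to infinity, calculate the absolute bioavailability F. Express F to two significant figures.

F = 0.12

Trapezoidal AUC_0→6.75 (transdermal patch):
  [0→0.25]: (0.00+8.96)/2 × 0.25 = 1.12
  [0.25→3.25]: (8.96+30.73)/2 × 3 = 59.535
  [3.25→3.5]: (30.73+30.04)/2 × 0.25 = 7.59625
  [3.5→3.75]: (30.04+29.27)/2 × 0.25 = 7.41375
  [3.75→5.75]: (29.27+22.28)/2 × 2 = 51.55
  [5.75→6.75]: (22.28+19.05)/2 × 1 = 20.665
  Sum = 147.88 mg/L·h
Tail: C_last/k_e = 19.05/0.166 = 114.759
AUC_0→∞ (transdermal patch) = 147.88 + 114.759 = 262.639 mg/L·h
F = (AUC_ev/D_ev)/(AUC_iv/D_iv) = (262.639/800)/(549/200) = 0.32829875/2.745 = 0.1196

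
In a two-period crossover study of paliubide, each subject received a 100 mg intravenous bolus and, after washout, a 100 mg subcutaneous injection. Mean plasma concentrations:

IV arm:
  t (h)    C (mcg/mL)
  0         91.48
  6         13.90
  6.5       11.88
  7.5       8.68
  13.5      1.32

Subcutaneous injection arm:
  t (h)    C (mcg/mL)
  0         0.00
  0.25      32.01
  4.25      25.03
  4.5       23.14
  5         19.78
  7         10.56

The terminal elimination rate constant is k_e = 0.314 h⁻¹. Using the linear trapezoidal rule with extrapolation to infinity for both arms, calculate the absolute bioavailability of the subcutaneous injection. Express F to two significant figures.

F = 0.54

Trapezoidal AUC_0→13.5 (IV):
  [0→6]: (91.48+13.90)/2 × 6 = 316.14
  [6→6.5]: (13.90+11.88)/2 × 0.5 = 6.445
  [6.5→7.5]: (11.88+8.68)/2 × 1 = 10.28
  [7.5→13.5]: (8.68+1.32)/2 × 6 = 30.0
  Sum = 362.865 mcg/mL·h
IV tail: 1.32/0.314 = 4.204; AUC_iv,0→∞ = 362.865 + 4.204 = 367.069 mcg/mL·h
Trapezoidal AUC_0→7 (subcutaneous injection):
  [0→0.25]: (0.00+32.01)/2 × 0.25 = 4.00125
  [0.25→4.25]: (32.01+25.03)/2 × 4 = 114.08
  [4.25→4.5]: (25.03+23.14)/2 × 0.25 = 6.02125
  [4.5→5]: (23.14+19.78)/2 × 0.5 = 10.73
  [5→7]: (19.78+10.56)/2 × 2 = 30.34
  Sum = 165.1725 mcg/mL·h
subcutaneous injection tail: 10.56/0.314 = 33.631; AUC_ev,0→∞ = 165.1725 + 33.631 = 198.8035 mcg/mL·h
F = (AUC_ev/D_ev)/(AUC_iv/D_iv) = (198.8035/100)/(367.069/100) = 1.988035/3.67069 = 0.5416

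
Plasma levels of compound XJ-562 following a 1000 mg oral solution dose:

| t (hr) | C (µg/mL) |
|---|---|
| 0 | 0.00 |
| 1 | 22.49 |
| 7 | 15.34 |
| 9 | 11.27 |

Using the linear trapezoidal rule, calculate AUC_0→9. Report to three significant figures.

Trapezoidal AUC_0→9:
  [0→1]: (0.00+22.49)/2 × 1 = 11.245
  [1→7]: (22.49+15.34)/2 × 6 = 113.49
  [7→9]: (15.34+11.27)/2 × 2 = 26.61
  Sum = 151.345 µg/mL·hr

AUC = 151 µg/mL·hr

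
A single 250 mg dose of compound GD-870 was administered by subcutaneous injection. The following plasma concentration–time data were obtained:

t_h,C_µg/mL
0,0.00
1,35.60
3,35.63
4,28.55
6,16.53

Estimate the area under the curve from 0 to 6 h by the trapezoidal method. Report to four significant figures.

AUC = 166.2 µg/mL·h

Trapezoidal AUC_0→6:
  [0→1]: (0.00+35.60)/2 × 1 = 17.8
  [1→3]: (35.60+35.63)/2 × 2 = 71.23
  [3→4]: (35.63+28.55)/2 × 1 = 32.09
  [4→6]: (28.55+16.53)/2 × 2 = 45.08
  Sum = 166.2 µg/mL·h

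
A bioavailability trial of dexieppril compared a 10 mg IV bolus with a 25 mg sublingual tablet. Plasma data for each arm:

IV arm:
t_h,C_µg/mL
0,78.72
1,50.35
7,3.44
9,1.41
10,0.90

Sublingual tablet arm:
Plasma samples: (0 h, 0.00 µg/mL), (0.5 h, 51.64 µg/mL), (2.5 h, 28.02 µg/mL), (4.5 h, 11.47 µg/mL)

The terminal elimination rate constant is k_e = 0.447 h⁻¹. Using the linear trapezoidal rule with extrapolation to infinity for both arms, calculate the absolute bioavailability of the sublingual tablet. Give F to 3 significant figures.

F = 0.270

Trapezoidal AUC_0→10 (IV):
  [0→1]: (78.72+50.35)/2 × 1 = 64.535
  [1→7]: (50.35+3.44)/2 × 6 = 161.37
  [7→9]: (3.44+1.41)/2 × 2 = 4.85
  [9→10]: (1.41+0.90)/2 × 1 = 1.155
  Sum = 231.91 µg/mL·h
IV tail: 0.90/0.447 = 2.013; AUC_iv,0→∞ = 231.91 + 2.013 = 233.923 µg/mL·h
Trapezoidal AUC_0→4.5 (sublingual tablet):
  [0→0.5]: (0.00+51.64)/2 × 0.5 = 12.91
  [0.5→2.5]: (51.64+28.02)/2 × 2 = 79.66
  [2.5→4.5]: (28.02+11.47)/2 × 2 = 39.49
  Sum = 132.06 µg/mL·h
sublingual tablet tail: 11.47/0.447 = 25.660; AUC_ev,0→∞ = 132.06 + 25.660 = 157.72 µg/mL·h
F = (AUC_ev/D_ev)/(AUC_iv/D_iv) = (157.72/25)/(233.923/10) = 6.3088/23.3923 = 0.2697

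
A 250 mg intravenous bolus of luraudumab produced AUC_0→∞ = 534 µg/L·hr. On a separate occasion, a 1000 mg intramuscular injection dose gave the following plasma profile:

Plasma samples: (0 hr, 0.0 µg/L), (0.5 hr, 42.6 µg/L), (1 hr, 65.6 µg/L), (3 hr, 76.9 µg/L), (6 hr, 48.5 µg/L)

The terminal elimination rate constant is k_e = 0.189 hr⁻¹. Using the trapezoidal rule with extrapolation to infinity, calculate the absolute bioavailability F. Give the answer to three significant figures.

F = 0.293

Trapezoidal AUC_0→6 (intramuscular injection):
  [0→0.5]: (0.0+42.6)/2 × 0.5 = 10.65
  [0.5→1]: (42.6+65.6)/2 × 0.5 = 27.05
  [1→3]: (65.6+76.9)/2 × 2 = 142.5
  [3→6]: (76.9+48.5)/2 × 3 = 188.1
  Sum = 368.3 µg/L·hr
Tail: C_last/k_e = 48.5/0.189 = 256.614
AUC_0→∞ (intramuscular injection) = 368.3 + 256.614 = 624.914 µg/L·hr
F = (AUC_ev/D_ev)/(AUC_iv/D_iv) = (624.914/1000)/(534/250) = 0.624914/2.136 = 0.2926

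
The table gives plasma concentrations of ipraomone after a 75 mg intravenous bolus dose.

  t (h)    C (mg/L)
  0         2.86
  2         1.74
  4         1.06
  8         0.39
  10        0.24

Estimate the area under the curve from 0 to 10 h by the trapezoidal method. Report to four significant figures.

AUC = 10.93 mg/L·h

Trapezoidal AUC_0→10:
  [0→2]: (2.86+1.74)/2 × 2 = 4.6
  [2→4]: (1.74+1.06)/2 × 2 = 2.8
  [4→8]: (1.06+0.39)/2 × 4 = 2.9
  [8→10]: (0.39+0.24)/2 × 2 = 0.63
  Sum = 10.93 mg/L·h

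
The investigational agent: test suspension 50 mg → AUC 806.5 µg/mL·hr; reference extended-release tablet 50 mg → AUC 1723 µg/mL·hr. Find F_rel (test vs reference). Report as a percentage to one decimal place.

F_rel = 46.8%

F_rel = (AUC_test/D_test) / (AUC_ref/D_ref)
      = (806.5/50) / (1723/50)
      = 16.13 / 34.46 = 0.4681 = 46.81%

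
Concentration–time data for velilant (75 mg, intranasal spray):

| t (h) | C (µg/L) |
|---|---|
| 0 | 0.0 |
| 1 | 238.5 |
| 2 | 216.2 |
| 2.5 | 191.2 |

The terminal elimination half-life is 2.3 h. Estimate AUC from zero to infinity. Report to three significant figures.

Trapezoidal AUC_0→2.5:
  [0→1]: (0.0+238.5)/2 × 1 = 119.25
  [1→2]: (238.5+216.2)/2 × 1 = 227.35
  [2→2.5]: (216.2+191.2)/2 × 0.5 = 101.85
  Sum = 448.45 µg/L·h
k_e = ln2 / t½ = 0.693147 / 2.3 = 0.3014 h^-1
Extrapolated tail: C_last / k_e = 191.2 / 0.3014 = 634.373
AUC_0→∞ = 448.45 + 634.373 = 1082.823 µg/L·h

AUC = 1080 µg/L·h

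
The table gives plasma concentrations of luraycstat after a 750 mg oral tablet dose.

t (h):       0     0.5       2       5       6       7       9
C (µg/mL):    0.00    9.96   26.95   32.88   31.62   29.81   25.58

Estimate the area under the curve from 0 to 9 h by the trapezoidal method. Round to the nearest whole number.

AUC = 238 µg/mL·h

Trapezoidal AUC_0→9:
  [0→0.5]: (0.00+9.96)/2 × 0.5 = 2.49
  [0.5→2]: (9.96+26.95)/2 × 1.5 = 27.6825
  [2→5]: (26.95+32.88)/2 × 3 = 89.745
  [5→6]: (32.88+31.62)/2 × 1 = 32.25
  [6→7]: (31.62+29.81)/2 × 1 = 30.715
  [7→9]: (29.81+25.58)/2 × 2 = 55.39
  Sum = 238.2725 µg/mL·h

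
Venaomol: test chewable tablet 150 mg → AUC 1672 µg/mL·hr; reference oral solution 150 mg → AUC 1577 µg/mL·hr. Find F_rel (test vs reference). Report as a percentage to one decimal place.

F_rel = 106.0%

F_rel = (AUC_test/D_test) / (AUC_ref/D_ref)
      = (1672/150) / (1577/150)
      = 11.1467 / 10.5133 = 1.0602 = 106.02%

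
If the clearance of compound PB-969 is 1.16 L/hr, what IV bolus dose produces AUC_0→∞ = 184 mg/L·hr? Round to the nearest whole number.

Dose = 213 mg

Dose_iv = CL × AUC_0→∞
     = 1.16 × 184 = 213.44 mg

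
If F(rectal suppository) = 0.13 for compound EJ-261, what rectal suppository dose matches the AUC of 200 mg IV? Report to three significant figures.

D_rectal = 1540 mg

For equal systemic exposure: F × D_ev = D_iv
D_ev = D_iv / F = 200 / 0.13 = 1538.46 mg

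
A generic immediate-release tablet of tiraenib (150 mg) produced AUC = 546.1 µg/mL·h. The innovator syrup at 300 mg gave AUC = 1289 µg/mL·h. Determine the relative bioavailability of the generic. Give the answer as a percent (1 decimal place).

F_rel = 84.7%

F_rel = (AUC_test/D_test) / (AUC_ref/D_ref)
      = (546.1/150) / (1289/300)
      = 3.64067 / 4.29667 = 0.8473 = 84.73%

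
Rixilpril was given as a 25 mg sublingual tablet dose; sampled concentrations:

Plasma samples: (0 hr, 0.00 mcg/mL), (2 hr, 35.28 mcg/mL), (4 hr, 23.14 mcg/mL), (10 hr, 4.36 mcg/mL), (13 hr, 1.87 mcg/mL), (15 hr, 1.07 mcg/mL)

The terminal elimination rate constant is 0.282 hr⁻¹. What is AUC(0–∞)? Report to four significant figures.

Trapezoidal AUC_0→15:
  [0→2]: (0.00+35.28)/2 × 2 = 35.28
  [2→4]: (35.28+23.14)/2 × 2 = 58.42
  [4→10]: (23.14+4.36)/2 × 6 = 82.5
  [10→13]: (4.36+1.87)/2 × 3 = 9.345
  [13→15]: (1.87+1.07)/2 × 2 = 2.94
  Sum = 188.485 mcg/mL·hr
Extrapolated tail: C_last / k_e = 1.07 / 0.282 = 3.794
AUC_0→∞ = 188.485 + 3.794 = 192.279 mcg/mL·hr

AUC = 192.3 mcg/mL·hr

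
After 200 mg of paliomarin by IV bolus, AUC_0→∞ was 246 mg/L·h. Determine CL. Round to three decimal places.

CL = Dose_iv / AUC_0→∞
   = 200 / 246 = 0.813008 L/h

CL = 0.813 L/h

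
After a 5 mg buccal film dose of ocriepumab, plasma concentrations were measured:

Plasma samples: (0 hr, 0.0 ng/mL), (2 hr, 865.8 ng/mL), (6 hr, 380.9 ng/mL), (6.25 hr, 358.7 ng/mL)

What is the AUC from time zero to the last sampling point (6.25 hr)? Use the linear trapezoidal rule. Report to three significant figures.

Trapezoidal AUC_0→6.25:
  [0→2]: (0.0+865.8)/2 × 2 = 865.8
  [2→6]: (865.8+380.9)/2 × 4 = 2493.4
  [6→6.25]: (380.9+358.7)/2 × 0.25 = 92.45
  Sum = 3451.65 ng/mL·hr

AUC = 3450 ng/mL·hr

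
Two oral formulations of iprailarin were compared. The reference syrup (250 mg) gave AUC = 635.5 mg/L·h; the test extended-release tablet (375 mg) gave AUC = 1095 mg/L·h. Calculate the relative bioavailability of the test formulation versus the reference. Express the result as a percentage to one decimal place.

F_rel = (AUC_test/D_test) / (AUC_ref/D_ref)
      = (1095/375) / (635.5/250)
      = 2.92 / 2.542 = 1.1487 = 114.87%

F_rel = 114.9%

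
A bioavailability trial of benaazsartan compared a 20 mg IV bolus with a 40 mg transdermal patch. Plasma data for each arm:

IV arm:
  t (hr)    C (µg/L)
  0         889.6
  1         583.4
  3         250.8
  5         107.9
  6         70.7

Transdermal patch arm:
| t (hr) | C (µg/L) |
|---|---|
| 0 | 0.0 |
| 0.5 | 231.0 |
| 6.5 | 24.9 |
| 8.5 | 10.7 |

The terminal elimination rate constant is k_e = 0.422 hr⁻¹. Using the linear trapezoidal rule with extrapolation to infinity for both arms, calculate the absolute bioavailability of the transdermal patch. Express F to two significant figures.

F = 0.20

Trapezoidal AUC_0→6 (IV):
  [0→1]: (889.6+583.4)/2 × 1 = 736.5
  [1→3]: (583.4+250.8)/2 × 2 = 834.2
  [3→5]: (250.8+107.9)/2 × 2 = 358.7
  [5→6]: (107.9+70.7)/2 × 1 = 89.3
  Sum = 2018.7 µg/L·hr
IV tail: 70.7/0.422 = 167.536; AUC_iv,0→∞ = 2018.7 + 167.536 = 2186.236 µg/L·hr
Trapezoidal AUC_0→8.5 (transdermal patch):
  [0→0.5]: (0.0+231.0)/2 × 0.5 = 57.75
  [0.5→6.5]: (231.0+24.9)/2 × 6 = 767.7
  [6.5→8.5]: (24.9+10.7)/2 × 2 = 35.6
  Sum = 861.05 µg/L·hr
transdermal patch tail: 10.7/0.422 = 25.355; AUC_ev,0→∞ = 861.05 + 25.355 = 886.405 µg/L·hr
F = (AUC_ev/D_ev)/(AUC_iv/D_iv) = (886.405/40)/(2186.236/20) = 22.160125/109.3118 = 0.2027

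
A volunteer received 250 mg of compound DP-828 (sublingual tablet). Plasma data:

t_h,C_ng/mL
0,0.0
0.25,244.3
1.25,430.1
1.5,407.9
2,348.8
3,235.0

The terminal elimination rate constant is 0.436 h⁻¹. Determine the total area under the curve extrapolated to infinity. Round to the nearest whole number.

AUC = 1493 ng/mL·h

Trapezoidal AUC_0→3:
  [0→0.25]: (0.0+244.3)/2 × 0.25 = 30.5375
  [0.25→1.25]: (244.3+430.1)/2 × 1 = 337.2
  [1.25→1.5]: (430.1+407.9)/2 × 0.25 = 104.75
  [1.5→2]: (407.9+348.8)/2 × 0.5 = 189.175
  [2→3]: (348.8+235.0)/2 × 1 = 291.9
  Sum = 953.5625 ng/mL·h
Extrapolated tail: C_last / k_e = 235.0 / 0.436 = 538.991
AUC_0→∞ = 953.5625 + 538.991 = 1492.5535 ng/mL·h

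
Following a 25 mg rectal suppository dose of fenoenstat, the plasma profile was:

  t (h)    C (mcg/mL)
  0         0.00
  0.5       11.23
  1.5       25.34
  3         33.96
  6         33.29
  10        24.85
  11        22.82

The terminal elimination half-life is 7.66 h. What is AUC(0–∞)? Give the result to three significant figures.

Trapezoidal AUC_0→11:
  [0→0.5]: (0.00+11.23)/2 × 0.5 = 2.8075
  [0.5→1.5]: (11.23+25.34)/2 × 1 = 18.285
  [1.5→3]: (25.34+33.96)/2 × 1.5 = 44.475
  [3→6]: (33.96+33.29)/2 × 3 = 100.875
  [6→10]: (33.29+24.85)/2 × 4 = 116.28
  [10→11]: (24.85+22.82)/2 × 1 = 23.835
  Sum = 306.5575 mcg/mL·h
k_e = ln2 / t½ = 0.693147 / 7.66 = 0.0905 h^-1
Extrapolated tail: C_last / k_e = 22.82 / 0.0905 = 252.155
AUC_0→∞ = 306.5575 + 252.155 = 558.7125 mcg/mL·h

AUC = 559 mcg/mL·h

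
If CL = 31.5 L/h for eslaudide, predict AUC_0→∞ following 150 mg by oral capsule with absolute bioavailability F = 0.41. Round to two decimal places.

AUC = 1.95 mg/L·h

AUC_0→∞ = F × Dose / CL
        = 0.41 × 150 / 31.5 = 1.95238 mg/L·h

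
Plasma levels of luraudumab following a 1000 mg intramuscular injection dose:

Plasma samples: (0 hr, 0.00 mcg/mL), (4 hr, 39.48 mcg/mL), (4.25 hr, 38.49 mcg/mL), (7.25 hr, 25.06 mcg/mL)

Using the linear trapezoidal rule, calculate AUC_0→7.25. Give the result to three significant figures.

Trapezoidal AUC_0→7.25:
  [0→4]: (0.00+39.48)/2 × 4 = 78.96
  [4→4.25]: (39.48+38.49)/2 × 0.25 = 9.74625
  [4.25→7.25]: (38.49+25.06)/2 × 3 = 95.325
  Sum = 184.03125 mcg/mL·hr

AUC = 184 mcg/mL·hr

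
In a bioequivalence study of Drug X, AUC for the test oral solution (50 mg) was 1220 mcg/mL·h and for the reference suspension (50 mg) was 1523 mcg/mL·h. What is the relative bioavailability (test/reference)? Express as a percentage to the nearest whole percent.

F_rel = 80%

F_rel = (AUC_test/D_test) / (AUC_ref/D_ref)
      = (1220/50) / (1523/50)
      = 24.4 / 30.46 = 0.8011 = 80.11%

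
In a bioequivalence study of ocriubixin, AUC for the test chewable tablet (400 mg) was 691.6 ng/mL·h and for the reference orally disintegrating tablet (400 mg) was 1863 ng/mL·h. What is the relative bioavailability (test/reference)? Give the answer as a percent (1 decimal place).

F_rel = (AUC_test/D_test) / (AUC_ref/D_ref)
      = (691.6/400) / (1863/400)
      = 1.729 / 4.6575 = 0.3712 = 37.12%

F_rel = 37.1%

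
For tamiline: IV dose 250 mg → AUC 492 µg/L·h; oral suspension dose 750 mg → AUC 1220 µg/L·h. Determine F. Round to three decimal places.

F = (AUC_ev / D_ev) / (AUC_iv / D_iv)
  = (1220/750) / (492/250)
  = 1.62667 / 1.968 = 0.8266

F = 0.827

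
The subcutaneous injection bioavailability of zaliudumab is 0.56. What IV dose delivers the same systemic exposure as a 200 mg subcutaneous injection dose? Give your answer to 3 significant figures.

Systemic exposure from an extravascular dose = F × D_ev, so the equivalent IV dose is F × D_ev.
D_iv = F × D_ev = 0.56 × 200 = 112 mg

D_iv = 112 mg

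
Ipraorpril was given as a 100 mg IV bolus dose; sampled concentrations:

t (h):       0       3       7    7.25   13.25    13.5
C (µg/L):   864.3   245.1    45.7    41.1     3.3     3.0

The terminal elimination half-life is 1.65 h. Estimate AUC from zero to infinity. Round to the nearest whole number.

AUC = 2398 µg/L·h

Trapezoidal AUC_0→13.5:
  [0→3]: (864.3+245.1)/2 × 3 = 1664.1
  [3→7]: (245.1+45.7)/2 × 4 = 581.6
  [7→7.25]: (45.7+41.1)/2 × 0.25 = 10.85
  [7.25→13.25]: (41.1+3.3)/2 × 6 = 133.2
  [13.25→13.5]: (3.3+3.0)/2 × 0.25 = 0.7875
  Sum = 2390.5375 µg/L·h
k_e = ln2 / t½ = 0.693147 / 1.65 = 0.4201 h^-1
Extrapolated tail: C_last / k_e = 3.0 / 0.4201 = 7.141
AUC_0→∞ = 2390.5375 + 7.141 = 2397.6785 µg/L·h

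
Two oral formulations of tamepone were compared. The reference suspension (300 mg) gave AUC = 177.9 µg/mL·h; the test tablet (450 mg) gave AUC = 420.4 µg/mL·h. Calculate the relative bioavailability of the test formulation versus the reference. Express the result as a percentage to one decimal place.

F_rel = (AUC_test/D_test) / (AUC_ref/D_ref)
      = (420.4/450) / (177.9/300)
      = 0.934222 / 0.593 = 1.5754 = 157.54%

F_rel = 157.5%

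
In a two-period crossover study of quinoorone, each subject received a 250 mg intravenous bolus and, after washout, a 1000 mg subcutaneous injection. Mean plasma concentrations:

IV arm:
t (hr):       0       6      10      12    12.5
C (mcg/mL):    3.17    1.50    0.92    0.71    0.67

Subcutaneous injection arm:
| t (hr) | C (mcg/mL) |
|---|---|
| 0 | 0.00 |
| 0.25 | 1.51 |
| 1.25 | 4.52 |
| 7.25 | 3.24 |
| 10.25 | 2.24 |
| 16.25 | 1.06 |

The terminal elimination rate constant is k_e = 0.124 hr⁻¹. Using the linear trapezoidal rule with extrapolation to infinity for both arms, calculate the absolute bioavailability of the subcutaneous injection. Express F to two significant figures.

Trapezoidal AUC_0→12.5 (IV):
  [0→6]: (3.17+1.50)/2 × 6 = 14.01
  [6→10]: (1.50+0.92)/2 × 4 = 4.84
  [10→12]: (0.92+0.71)/2 × 2 = 1.63
  [12→12.5]: (0.71+0.67)/2 × 0.5 = 0.345
  Sum = 20.825 mcg/mL·hr
IV tail: 0.67/0.124 = 5.403; AUC_iv,0→∞ = 20.825 + 5.403 = 26.228 mcg/mL·hr
Trapezoidal AUC_0→16.25 (subcutaneous injection):
  [0→0.25]: (0.00+1.51)/2 × 0.25 = 0.18875
  [0.25→1.25]: (1.51+4.52)/2 × 1 = 3.015
  [1.25→7.25]: (4.52+3.24)/2 × 6 = 23.28
  [7.25→10.25]: (3.24+2.24)/2 × 3 = 8.22
  [10.25→16.25]: (2.24+1.06)/2 × 6 = 9.9
  Sum = 44.60375 mcg/mL·hr
subcutaneous injection tail: 1.06/0.124 = 8.548; AUC_ev,0→∞ = 44.60375 + 8.548 = 53.15175 mcg/mL·hr
F = (AUC_ev/D_ev)/(AUC_iv/D_iv) = (53.15175/1000)/(26.228/250) = 0.05315175/0.104912 = 0.5066

F = 0.51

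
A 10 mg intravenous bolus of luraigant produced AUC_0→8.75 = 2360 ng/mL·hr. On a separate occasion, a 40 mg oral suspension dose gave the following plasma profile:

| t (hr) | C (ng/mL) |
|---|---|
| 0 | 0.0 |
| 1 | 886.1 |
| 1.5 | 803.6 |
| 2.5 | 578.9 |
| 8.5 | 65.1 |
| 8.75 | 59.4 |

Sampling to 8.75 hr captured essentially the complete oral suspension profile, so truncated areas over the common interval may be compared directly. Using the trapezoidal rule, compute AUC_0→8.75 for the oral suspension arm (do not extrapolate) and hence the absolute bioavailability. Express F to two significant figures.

Trapezoidal AUC_0→8.75 (oral suspension):
  [0→1]: (0.0+886.1)/2 × 1 = 443.05
  [1→1.5]: (886.1+803.6)/2 × 0.5 = 422.425
  [1.5→2.5]: (803.6+578.9)/2 × 1 = 691.25
  [2.5→8.5]: (578.9+65.1)/2 × 6 = 1932.0
  [8.5→8.75]: (65.1+59.4)/2 × 0.25 = 15.5625
  Sum = 3504.2875 ng/mL·hr
F = (AUC_ev/D_ev)/(AUC_iv/D_iv) = (3504.2875/40)/(2360/10) = 87.6072/236 = 0.3712

F = 0.37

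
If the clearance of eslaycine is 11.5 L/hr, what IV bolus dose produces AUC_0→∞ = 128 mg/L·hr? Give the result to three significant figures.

Dose = 1470 mg

Dose_iv = CL × AUC_0→∞
     = 11.5 × 128 = 1472 mg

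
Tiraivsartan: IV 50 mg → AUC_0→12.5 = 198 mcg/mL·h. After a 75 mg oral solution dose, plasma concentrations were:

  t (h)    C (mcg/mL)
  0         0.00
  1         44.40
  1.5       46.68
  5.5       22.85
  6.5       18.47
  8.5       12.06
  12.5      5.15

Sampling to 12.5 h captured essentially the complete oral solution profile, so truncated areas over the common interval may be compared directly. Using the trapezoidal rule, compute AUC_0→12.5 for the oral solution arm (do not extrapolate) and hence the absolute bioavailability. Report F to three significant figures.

F = 0.908

Trapezoidal AUC_0→12.5 (oral solution):
  [0→1]: (0.00+44.40)/2 × 1 = 22.2
  [1→1.5]: (44.40+46.68)/2 × 0.5 = 22.77
  [1.5→5.5]: (46.68+22.85)/2 × 4 = 139.06
  [5.5→6.5]: (22.85+18.47)/2 × 1 = 20.66
  [6.5→8.5]: (18.47+12.06)/2 × 2 = 30.53
  [8.5→12.5]: (12.06+5.15)/2 × 4 = 34.42
  Sum = 269.64 mcg/mL·h
F = (AUC_ev/D_ev)/(AUC_iv/D_iv) = (269.64/75)/(198/50) = 3.5952/3.96 = 0.9079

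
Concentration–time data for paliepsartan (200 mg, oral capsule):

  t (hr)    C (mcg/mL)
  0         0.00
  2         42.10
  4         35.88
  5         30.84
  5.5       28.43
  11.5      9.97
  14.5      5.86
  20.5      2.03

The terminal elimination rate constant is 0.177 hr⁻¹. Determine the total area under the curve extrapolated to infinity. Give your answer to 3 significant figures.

AUC = 342 mcg/mL·hr

Trapezoidal AUC_0→20.5:
  [0→2]: (0.00+42.10)/2 × 2 = 42.1
  [2→4]: (42.10+35.88)/2 × 2 = 77.98
  [4→5]: (35.88+30.84)/2 × 1 = 33.36
  [5→5.5]: (30.84+28.43)/2 × 0.5 = 14.8175
  [5.5→11.5]: (28.43+9.97)/2 × 6 = 115.2
  [11.5→14.5]: (9.97+5.86)/2 × 3 = 23.745
  [14.5→20.5]: (5.86+2.03)/2 × 6 = 23.67
  Sum = 330.8725 mcg/mL·hr
Extrapolated tail: C_last / k_e = 2.03 / 0.177 = 11.469
AUC_0→∞ = 330.8725 + 11.469 = 342.3415 mcg/mL·hr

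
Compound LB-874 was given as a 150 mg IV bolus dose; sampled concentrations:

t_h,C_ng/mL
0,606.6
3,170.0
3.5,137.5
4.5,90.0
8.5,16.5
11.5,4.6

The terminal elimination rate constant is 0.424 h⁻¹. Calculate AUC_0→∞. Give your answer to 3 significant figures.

Trapezoidal AUC_0→11.5:
  [0→3]: (606.6+170.0)/2 × 3 = 1164.9
  [3→3.5]: (170.0+137.5)/2 × 0.5 = 76.875
  [3.5→4.5]: (137.5+90.0)/2 × 1 = 113.75
  [4.5→8.5]: (90.0+16.5)/2 × 4 = 213.0
  [8.5→11.5]: (16.5+4.6)/2 × 3 = 31.65
  Sum = 1600.175 ng/mL·h
Extrapolated tail: C_last / k_e = 4.6 / 0.424 = 10.849
AUC_0→∞ = 1600.175 + 10.849 = 1611.024 ng/mL·h

AUC = 1610 ng/mL·h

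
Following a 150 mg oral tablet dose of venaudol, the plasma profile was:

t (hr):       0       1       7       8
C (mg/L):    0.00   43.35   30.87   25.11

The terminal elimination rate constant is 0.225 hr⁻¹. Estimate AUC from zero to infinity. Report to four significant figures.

Trapezoidal AUC_0→8:
  [0→1]: (0.00+43.35)/2 × 1 = 21.675
  [1→7]: (43.35+30.87)/2 × 6 = 222.66
  [7→8]: (30.87+25.11)/2 × 1 = 27.99
  Sum = 272.325 mg/L·hr
Extrapolated tail: C_last / k_e = 25.11 / 0.225 = 111.600
AUC_0→∞ = 272.325 + 111.600 = 383.925 mg/L·hr

AUC = 383.9 mg/L·hr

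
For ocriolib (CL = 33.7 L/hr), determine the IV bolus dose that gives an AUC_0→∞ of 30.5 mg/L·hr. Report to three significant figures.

Dose = 1030 mg

Dose_iv = CL × AUC_0→∞
     = 33.7 × 30.5 = 1027.85 mg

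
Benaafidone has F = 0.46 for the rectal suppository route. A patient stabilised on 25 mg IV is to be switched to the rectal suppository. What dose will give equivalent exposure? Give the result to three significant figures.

For equal systemic exposure: F × D_ev = D_iv
D_ev = D_iv / F = 25 / 0.46 = 54.3478 mg

D_rectal = 54.3 mg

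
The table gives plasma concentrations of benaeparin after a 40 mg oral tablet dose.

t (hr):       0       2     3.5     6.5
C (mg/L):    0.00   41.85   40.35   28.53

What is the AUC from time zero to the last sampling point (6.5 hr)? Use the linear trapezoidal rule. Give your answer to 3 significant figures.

Trapezoidal AUC_0→6.5:
  [0→2]: (0.00+41.85)/2 × 2 = 41.85
  [2→3.5]: (41.85+40.35)/2 × 1.5 = 61.65
  [3.5→6.5]: (40.35+28.53)/2 × 3 = 103.32
  Sum = 206.82 mg/L·hr

AUC = 207 mg/L·hr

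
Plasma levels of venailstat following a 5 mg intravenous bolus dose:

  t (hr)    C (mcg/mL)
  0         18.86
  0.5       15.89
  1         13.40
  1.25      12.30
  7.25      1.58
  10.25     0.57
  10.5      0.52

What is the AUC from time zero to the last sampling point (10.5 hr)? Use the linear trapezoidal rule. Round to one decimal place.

Trapezoidal AUC_0→10.5:
  [0→0.5]: (18.86+15.89)/2 × 0.5 = 8.6875
  [0.5→1]: (15.89+13.40)/2 × 0.5 = 7.3225
  [1→1.25]: (13.40+12.30)/2 × 0.25 = 3.2125
  [1.25→7.25]: (12.30+1.58)/2 × 6 = 41.64
  [7.25→10.25]: (1.58+0.57)/2 × 3 = 3.225
  [10.25→10.5]: (0.57+0.52)/2 × 0.25 = 0.13625
  Sum = 64.22375 mcg/mL·hr

AUC = 64.2 mcg/mL·hr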